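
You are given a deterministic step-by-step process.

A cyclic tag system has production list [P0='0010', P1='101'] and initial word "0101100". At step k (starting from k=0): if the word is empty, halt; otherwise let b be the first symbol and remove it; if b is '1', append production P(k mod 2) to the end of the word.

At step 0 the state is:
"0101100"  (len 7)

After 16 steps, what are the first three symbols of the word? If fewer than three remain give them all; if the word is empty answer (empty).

t=0: "0101100"  (len 7)
t=1: "101100"  (len 6)
t=2: "01100101"  (len 8)
t=3: "1100101"  (len 7)
t=4: "100101101"  (len 9)
t=5: "001011010010"  (len 12)
t=6: "01011010010"  (len 11)
t=7: "1011010010"  (len 10)
t=8: "011010010101"  (len 12)
t=9: "11010010101"  (len 11)
t=10: "1010010101101"  (len 13)
t=11: "0100101011010010"  (len 16)
t=12: "100101011010010"  (len 15)
t=13: "001010110100100010"  (len 18)
t=14: "01010110100100010"  (len 17)
t=15: "1010110100100010"  (len 16)
t=16: "010110100100010101"  (len 18)

010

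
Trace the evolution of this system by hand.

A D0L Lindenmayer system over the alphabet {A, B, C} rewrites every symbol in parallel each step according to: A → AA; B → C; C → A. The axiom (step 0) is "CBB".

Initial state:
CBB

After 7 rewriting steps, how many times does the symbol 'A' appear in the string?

128

[0] CBB
[1] ACC
[2] AAAA
[3] AAAAAAAA
[4] AAAAAAAAAAAAAAAA
[5] AAAAAAAAAAAAAAAAAAAAAAAAAAAAAAAA
[6] AAAAAAAAAAAAAAAAAAAAAAAAAAAAAAAAAAAAAAAAAAAAAAAAAAAAAAAAAAAAAAAA
[7] AAAAAAAAAAAAAAAAAAAAAAAAAAAAAAAAAAAAAAAAAAAAAAAAAAAAAAAAAA…AAAAAAAAAAAAAAAAAAAAAAAAAAAAAAAAAAAAAAAAAAAAAAAAAAAAAAAAAA  (len 128)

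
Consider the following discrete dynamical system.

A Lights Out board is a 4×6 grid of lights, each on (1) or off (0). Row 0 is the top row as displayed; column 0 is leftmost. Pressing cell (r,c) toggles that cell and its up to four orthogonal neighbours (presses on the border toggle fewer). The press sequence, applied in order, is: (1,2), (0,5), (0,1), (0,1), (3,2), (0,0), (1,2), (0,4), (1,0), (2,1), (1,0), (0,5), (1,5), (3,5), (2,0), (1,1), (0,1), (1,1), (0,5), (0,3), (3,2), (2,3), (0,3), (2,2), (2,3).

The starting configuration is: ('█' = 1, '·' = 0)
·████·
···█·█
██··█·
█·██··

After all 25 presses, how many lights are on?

13

k=0  ·████·
···█·█
██··█·
█·██··
k=1  ·█·██·
·██··█
███·█·
█·██··
k=2  ·█·█·█
·██···
███·█·
█·██··
k=3  █·██·█
··█···
███·█·
█·██··
k=4  ·█·█·█
·██···
███·█·
█·██··
k=5  ·█·█·█
·██···
██··█·
██····
k=6  █··█·█
███···
██··█·
██····
k=7  █·██·█
█··█··
███·█·
██····
k=8  █·█·█·
█··██·
███·█·
██····
k=9  ··█·█·
·█·██·
·██·█·
██····
k=10  ··█·█·
···██·
█···█·
█·····
k=11  █·█·█·
██·██·
····█·
█·····
k=12  █·█··█
██·███
····█·
█·····
k=13  █·█···
██·█··
····██
█·····
k=14  █·█···
██·█··
····█·
█···██
k=15  █·█···
·█·█··
██··█·
····██
k=16  ███···
█·██··
█···█·
····██
k=17  ······
████··
█···█·
····██
k=18  ·█····
···█··
██··█·
····██
k=19  ·█··██
···█·█
██··█·
····██
k=20  ·███·█
·····█
██··█·
····██
k=21  ·███·█
·····█
███·█·
·█████
k=22  ·███·█
···█·█
██·█··
·██·██
k=23  ·█··██
·····█
██·█··
·██·██
k=24  ·█··██
··█··█
█·█···
·█··██
k=25  ·█··██
··██·█
█··██·
·█·███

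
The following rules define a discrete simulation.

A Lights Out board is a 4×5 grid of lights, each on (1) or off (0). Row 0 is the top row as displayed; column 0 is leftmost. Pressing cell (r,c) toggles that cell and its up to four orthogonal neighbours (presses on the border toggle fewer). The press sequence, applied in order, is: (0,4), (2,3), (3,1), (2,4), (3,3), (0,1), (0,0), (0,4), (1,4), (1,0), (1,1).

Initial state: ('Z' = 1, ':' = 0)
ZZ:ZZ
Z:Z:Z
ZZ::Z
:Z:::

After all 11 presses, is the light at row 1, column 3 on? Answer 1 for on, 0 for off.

step 0: ZZ:ZZ
Z:Z:Z
ZZ::Z
:Z:::
step 1: ZZ:::
Z:Z::
ZZ::Z
:Z:::
step 2: ZZ:::
Z:ZZ:
ZZZZ:
:Z:Z:
step 3: ZZ:::
Z:ZZ:
Z:ZZ:
Z:ZZ:
step 4: ZZ:::
Z:ZZZ
Z:Z:Z
Z:ZZZ
step 5: ZZ:::
Z:ZZZ
Z:ZZZ
Z::::
step 6: ::Z::
ZZZZZ
Z:ZZZ
Z::::
step 7: ZZZ::
:ZZZZ
Z:ZZZ
Z::::
step 8: ZZZZZ
:ZZZ:
Z:ZZZ
Z::::
step 9: ZZZZ:
:ZZ:Z
Z:ZZ:
Z::::
step 10: :ZZZ:
Z:Z:Z
::ZZ:
Z::::
step 11: ::ZZ:
:Z::Z
:ZZZ:
Z::::

0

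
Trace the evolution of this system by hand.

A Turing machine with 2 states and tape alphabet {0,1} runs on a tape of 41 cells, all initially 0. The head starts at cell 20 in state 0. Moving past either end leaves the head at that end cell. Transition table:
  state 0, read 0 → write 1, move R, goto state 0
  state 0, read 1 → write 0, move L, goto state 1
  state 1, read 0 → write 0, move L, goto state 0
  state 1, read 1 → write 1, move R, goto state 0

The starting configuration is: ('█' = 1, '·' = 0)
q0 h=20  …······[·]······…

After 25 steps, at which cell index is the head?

gen 0: q0 h=20  …······[·]······…
gen 1: q0 h=21  …·····█[·]······…
gen 2: q0 h=22  …····██[·]······…
gen 3: q0 h=23  …···███[·]······…
gen 4: q0 h=24  …··████[·]······…
gen 5: q0 h=25  …·█████[·]······…
gen 6: q0 h=26  …██████[·]······…
gen 7: q0 h=27  …██████[·]······…
gen 8: q0 h=28  …██████[·]······…
gen 9: q0 h=29  …██████[·]······…
gen 10: q0 h=30  …██████[·]······…
gen 11: q0 h=31  …██████[·]······…
gen 12: q0 h=32  …██████[·]······…
gen 13: q0 h=33  …██████[·]······…
gen 14: q0 h=34  …██████[·]······|
gen 15: q0 h=35  …██████[·]·····|
gen 16: q0 h=36  …██████[·]····|
gen 17: q0 h=37  …██████[·]···|
gen 18: q0 h=38  …██████[·]··|
gen 19: q0 h=39  …██████[·]·|
gen 20: q0 h=40  …██████[·]|
gen 21: q0 h=40  …██████[█]|
gen 22: q1 h=39  …██████[█]·|
gen 23: q0 h=40  …██████[·]|
gen 24: q0 h=40  …██████[█]|
gen 25: q1 h=39  …██████[█]·|

39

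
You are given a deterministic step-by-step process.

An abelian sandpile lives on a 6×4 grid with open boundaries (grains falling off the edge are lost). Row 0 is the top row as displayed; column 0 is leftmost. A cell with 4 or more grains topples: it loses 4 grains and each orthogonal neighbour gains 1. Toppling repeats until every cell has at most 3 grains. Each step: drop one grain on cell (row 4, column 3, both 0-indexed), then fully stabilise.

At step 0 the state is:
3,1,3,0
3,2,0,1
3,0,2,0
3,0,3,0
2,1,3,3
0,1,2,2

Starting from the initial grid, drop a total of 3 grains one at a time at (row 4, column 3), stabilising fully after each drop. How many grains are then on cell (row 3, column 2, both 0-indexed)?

0

step 0: 3,1,3,0
3,2,0,1
3,0,2,0
3,0,3,0
2,1,3,3
0,1,2,2
step 1: 3,1,3,0
3,2,0,1
3,0,3,0
3,1,0,2
2,2,1,1
0,1,3,3
step 2: 3,1,3,0
3,2,0,1
3,0,3,0
3,1,0,2
2,2,1,2
0,1,3,3
step 3: 3,1,3,0
3,2,0,1
3,0,3,0
3,1,0,2
2,2,1,3
0,1,3,3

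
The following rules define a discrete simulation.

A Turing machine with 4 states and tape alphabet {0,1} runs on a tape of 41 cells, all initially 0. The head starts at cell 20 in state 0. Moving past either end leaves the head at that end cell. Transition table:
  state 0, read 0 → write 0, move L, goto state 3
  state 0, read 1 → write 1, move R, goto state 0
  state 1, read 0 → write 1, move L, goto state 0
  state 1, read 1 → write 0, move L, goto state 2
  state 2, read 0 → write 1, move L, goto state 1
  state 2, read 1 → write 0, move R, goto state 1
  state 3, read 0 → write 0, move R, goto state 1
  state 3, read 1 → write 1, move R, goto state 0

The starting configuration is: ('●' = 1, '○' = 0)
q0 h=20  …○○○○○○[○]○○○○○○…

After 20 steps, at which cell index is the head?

t=0: q0 h=20  …○○○○○○[○]○○○○○○…
t=1: q3 h=19  …○○○○○○[○]○○○○○○…
t=2: q1 h=20  …○○○○○○[○]○○○○○○…
t=3: q0 h=19  …○○○○○○[○]●○○○○○…
t=4: q3 h=18  …○○○○○○[○]○●○○○○…
t=5: q1 h=19  …○○○○○○[○]●○○○○○…
t=6: q0 h=18  …○○○○○○[○]●●○○○○…
t=7: q3 h=17  …○○○○○○[○]○●●○○○…
t=8: q1 h=18  …○○○○○○[○]●●○○○○…
t=9: q0 h=17  …○○○○○○[○]●●●○○○…
t=10: q3 h=16  …○○○○○○[○]○●●●○○…
t=11: q1 h=17  …○○○○○○[○]●●●○○○…
t=12: q0 h=16  …○○○○○○[○]●●●●○○…
t=13: q3 h=15  …○○○○○○[○]○●●●●○…
t=14: q1 h=16  …○○○○○○[○]●●●●○○…
t=15: q0 h=15  …○○○○○○[○]●●●●●○…
t=16: q3 h=14  …○○○○○○[○]○●●●●●…
t=17: q1 h=15  …○○○○○○[○]●●●●●○…
t=18: q0 h=14  …○○○○○○[○]●●●●●●…
t=19: q3 h=13  …○○○○○○[○]○●●●●●…
t=20: q1 h=14  …○○○○○○[○]●●●●●●…

14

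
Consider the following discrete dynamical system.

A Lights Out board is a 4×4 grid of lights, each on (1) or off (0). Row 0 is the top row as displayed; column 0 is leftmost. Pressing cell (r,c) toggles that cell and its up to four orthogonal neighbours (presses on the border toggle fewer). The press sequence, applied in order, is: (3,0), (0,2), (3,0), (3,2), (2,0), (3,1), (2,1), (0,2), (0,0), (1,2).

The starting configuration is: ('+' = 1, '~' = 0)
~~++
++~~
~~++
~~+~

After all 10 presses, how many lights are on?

t=0: ~~++
++~~
~~++
~~+~
t=1: ~~++
++~~
+~++
+++~
t=2: ~+~~
+++~
+~++
+++~
t=3: ~+~~
+++~
~~++
~~+~
t=4: ~+~~
+++~
~~~+
~+~+
t=5: ~+~~
~++~
++~+
++~+
t=6: ~+~~
~++~
+~~+
~~++
t=7: ~+~~
~~+~
~+++
~+++
t=8: ~~++
~~~~
~+++
~+++
t=9: ++++
+~~~
~+++
~+++
t=10: ++~+
++++
~+~+
~+++

12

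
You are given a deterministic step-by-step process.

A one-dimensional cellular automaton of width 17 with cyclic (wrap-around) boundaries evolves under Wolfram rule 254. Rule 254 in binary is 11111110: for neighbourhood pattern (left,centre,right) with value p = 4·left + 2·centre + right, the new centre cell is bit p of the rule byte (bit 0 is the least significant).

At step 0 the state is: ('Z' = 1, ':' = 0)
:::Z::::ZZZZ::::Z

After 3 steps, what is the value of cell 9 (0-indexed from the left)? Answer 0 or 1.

step 0: :::Z::::ZZZZ::::Z
step 1: Z:ZZZ::ZZZZZZ::ZZ
step 2: ZZZZZZZZZZZZZZZZZ
step 3: ZZZZZZZZZZZZZZZZZ

1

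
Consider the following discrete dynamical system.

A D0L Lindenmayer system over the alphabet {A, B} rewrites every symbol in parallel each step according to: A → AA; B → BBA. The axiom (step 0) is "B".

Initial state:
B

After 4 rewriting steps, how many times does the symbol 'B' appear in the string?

16

[0] B
[1] BBA
[2] BBABBAAA
[3] BBABBAAABBABBAAAAAAA
[4] BBABBAAABBABBAAAAAAABBABBAAABBABBAAAAAAAAAAAAAAA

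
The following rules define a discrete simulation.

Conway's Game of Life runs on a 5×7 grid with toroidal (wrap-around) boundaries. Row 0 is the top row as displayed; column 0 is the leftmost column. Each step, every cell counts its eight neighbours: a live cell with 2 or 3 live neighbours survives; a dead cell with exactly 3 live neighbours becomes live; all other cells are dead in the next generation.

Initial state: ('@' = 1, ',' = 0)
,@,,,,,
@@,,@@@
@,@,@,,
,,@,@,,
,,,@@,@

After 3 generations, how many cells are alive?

step 0: ,@,,,,,
@@,,@@@
@,@,@,,
,,@,@,,
,,,@@,@
step 1: ,@@@,,,
,,@@@@@
@,@,@,,
,@@,@,,
,,@@@@,
step 2: ,@,,,,@
@,,,,@@
@,,,,,@
,,,,,,,
,,,,,@,
step 3: ,,,,,,,
,@,,,@,
@,,,,@,
,,,,,,@
,,,,,,,

5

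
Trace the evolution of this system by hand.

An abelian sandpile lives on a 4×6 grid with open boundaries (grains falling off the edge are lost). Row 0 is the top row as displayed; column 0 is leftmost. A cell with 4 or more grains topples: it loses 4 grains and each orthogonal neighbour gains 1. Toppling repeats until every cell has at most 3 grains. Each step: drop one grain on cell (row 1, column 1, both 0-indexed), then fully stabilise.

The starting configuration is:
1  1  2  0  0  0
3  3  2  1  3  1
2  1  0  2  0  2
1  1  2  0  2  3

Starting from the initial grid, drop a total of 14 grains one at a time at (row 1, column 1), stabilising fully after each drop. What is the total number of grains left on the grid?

t=0: 1  1  2  0  0  0
3  3  2  1  3  1
2  1  0  2  0  2
1  1  2  0  2  3
t=1: 2  2  2  0  0  0
0  1  3  1  3  1
3  2  0  2  0  2
1  1  2  0  2  3
t=2: 2  2  2  0  0  0
0  2  3  1  3  1
3  2  0  2  0  2
1  1  2  0  2  3
t=3: 2  2  2  0  0  0
0  3  3  1  3  1
3  2  0  2  0  2
1  1  2  0  2  3
t=4: 2  3  3  0  0  0
1  1  0  2  3  1
3  3  1  2  0  2
1  1  2  0  2  3
t=5: 2  3  3  0  0  0
1  2  0  2  3  1
3  3  1  2  0  2
1  1  2  0  2  3
t=6: 2  3  3  0  0  0
1  3  0  2  3  1
3  3  1  2  0  2
1  1  2  0  2  3
t=7: 3  1  0  1  0  0
3  2  2  2  3  1
0  1  2  2  0  2
2  2  2  0  2  3
t=8: 3  1  0  1  0  0
3  3  2  2  3  1
0  1  2  2  0  2
2  2  2  0  2  3
t=9: 0  3  0  1  0  0
1  1  3  2  3  1
1  2  2  2  0  2
2  2  2  0  2  3
t=10: 0  3  0  1  0  0
1  2  3  2  3  1
1  2  2  2  0  2
2  2  2  0  2  3
t=11: 0  3  0  1  0  0
1  3  3  2  3  1
1  2  2  2  0  2
2  2  2  0  2  3
t=12: 1  0  2  1  0  0
2  2  0  3  3  1
1  3  3  2  0  2
2  2  2  0  2  3
t=13: 1  0  2  1  0  0
2  3  0  3  3  1
1  3  3  2  0  2
2  2  2  0  2  3
t=14: 1  1  2  1  0  0
3  1  2  3  3  1
2  1  0  3  0  2
2  3  3  0  2  3

39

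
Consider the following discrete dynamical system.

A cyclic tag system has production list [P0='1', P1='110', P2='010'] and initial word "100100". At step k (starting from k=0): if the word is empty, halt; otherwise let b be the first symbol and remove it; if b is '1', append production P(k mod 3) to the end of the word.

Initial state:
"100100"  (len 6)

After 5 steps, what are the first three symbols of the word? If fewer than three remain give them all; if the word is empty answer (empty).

k=0  "100100"  (len 6)
k=1  "001001"  (len 6)
k=2  "01001"  (len 5)
k=3  "1001"  (len 4)
k=4  "0011"  (len 4)
k=5  "011"  (len 3)

011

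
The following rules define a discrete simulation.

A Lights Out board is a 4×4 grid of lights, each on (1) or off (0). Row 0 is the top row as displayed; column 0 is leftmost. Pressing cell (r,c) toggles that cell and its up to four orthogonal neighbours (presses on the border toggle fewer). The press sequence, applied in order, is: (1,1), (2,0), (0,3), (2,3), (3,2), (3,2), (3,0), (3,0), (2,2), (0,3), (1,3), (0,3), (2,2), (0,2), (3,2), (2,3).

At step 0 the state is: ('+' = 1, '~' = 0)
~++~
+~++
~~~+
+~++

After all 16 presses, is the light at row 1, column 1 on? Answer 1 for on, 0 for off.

1

gen 0: ~++~
+~++
~~~+
+~++
gen 1: ~~+~
~+~+
~+~+
+~++
gen 2: ~~+~
++~+
+~~+
~~++
gen 3: ~~~+
++~~
+~~+
~~++
gen 4: ~~~+
++~+
+~+~
~~+~
gen 5: ~~~+
++~+
+~~~
~+~+
gen 6: ~~~+
++~+
+~+~
~~+~
gen 7: ~~~+
++~+
~~+~
+++~
gen 8: ~~~+
++~+
+~+~
~~+~
gen 9: ~~~+
++++
++~+
~~~~
gen 10: ~~+~
+++~
++~+
~~~~
gen 11: ~~++
++~+
++~~
~~~~
gen 12: ~~~~
++~~
++~~
~~~~
gen 13: ~~~~
+++~
+~++
~~+~
gen 14: ~+++
++~~
+~++
~~+~
gen 15: ~+++
++~~
+~~+
~+~+
gen 16: ~+++
++~+
+~+~
~+~~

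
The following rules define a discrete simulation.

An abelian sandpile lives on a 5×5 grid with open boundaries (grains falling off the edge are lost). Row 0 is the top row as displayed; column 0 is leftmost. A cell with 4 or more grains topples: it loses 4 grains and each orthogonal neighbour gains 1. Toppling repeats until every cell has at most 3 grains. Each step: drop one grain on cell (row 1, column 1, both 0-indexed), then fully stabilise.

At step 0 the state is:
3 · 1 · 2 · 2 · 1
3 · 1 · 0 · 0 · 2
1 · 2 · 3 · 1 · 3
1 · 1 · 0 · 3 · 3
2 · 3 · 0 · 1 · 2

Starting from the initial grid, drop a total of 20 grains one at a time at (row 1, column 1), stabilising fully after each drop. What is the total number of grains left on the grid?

k=0  3 · 1 · 2 · 2 · 1
3 · 1 · 0 · 0 · 2
1 · 2 · 3 · 1 · 3
1 · 1 · 0 · 3 · 3
2 · 3 · 0 · 1 · 2
k=1  3 · 1 · 2 · 2 · 1
3 · 2 · 0 · 0 · 2
1 · 2 · 3 · 1 · 3
1 · 1 · 0 · 3 · 3
2 · 3 · 0 · 1 · 2
k=2  3 · 1 · 2 · 2 · 1
3 · 3 · 0 · 0 · 2
1 · 2 · 3 · 1 · 3
1 · 1 · 0 · 3 · 3
2 · 3 · 0 · 1 · 2
k=3  0 · 3 · 2 · 2 · 1
1 · 1 · 1 · 0 · 2
2 · 3 · 3 · 1 · 3
1 · 1 · 0 · 3 · 3
2 · 3 · 0 · 1 · 2
k=4  0 · 3 · 2 · 2 · 1
1 · 2 · 1 · 0 · 2
2 · 3 · 3 · 1 · 3
1 · 1 · 0 · 3 · 3
2 · 3 · 0 · 1 · 2
k=5  0 · 3 · 2 · 2 · 1
1 · 3 · 1 · 0 · 2
2 · 3 · 3 · 1 · 3
1 · 1 · 0 · 3 · 3
2 · 3 · 0 · 1 · 2
k=6  1 · 0 · 3 · 2 · 1
2 · 2 · 3 · 0 · 2
3 · 1 · 0 · 2 · 3
1 · 2 · 1 · 3 · 3
2 · 3 · 0 · 1 · 2
k=7  1 · 0 · 3 · 2 · 1
2 · 3 · 3 · 0 · 2
3 · 1 · 0 · 2 · 3
1 · 2 · 1 · 3 · 3
2 · 3 · 0 · 1 · 2
k=8  1 · 2 · 0 · 3 · 1
3 · 1 · 1 · 1 · 2
3 · 2 · 1 · 2 · 3
1 · 2 · 1 · 3 · 3
2 · 3 · 0 · 1 · 2
k=9  1 · 2 · 0 · 3 · 1
3 · 2 · 1 · 1 · 2
3 · 2 · 1 · 2 · 3
1 · 2 · 1 · 3 · 3
2 · 3 · 0 · 1 · 2
k=10  1 · 2 · 0 · 3 · 1
3 · 3 · 1 · 1 · 2
3 · 2 · 1 · 2 · 3
1 · 2 · 1 · 3 · 3
2 · 3 · 0 · 1 · 2
k=11  2 · 3 · 0 · 3 · 1
1 · 2 · 2 · 1 · 2
1 · 0 · 2 · 2 · 3
2 · 3 · 1 · 3 · 3
2 · 3 · 0 · 1 · 2
k=12  2 · 3 · 0 · 3 · 1
1 · 3 · 2 · 1 · 2
1 · 0 · 2 · 2 · 3
2 · 3 · 1 · 3 · 3
2 · 3 · 0 · 1 · 2
k=13  3 · 0 · 1 · 3 · 1
2 · 1 · 3 · 1 · 2
1 · 1 · 2 · 2 · 3
2 · 3 · 1 · 3 · 3
2 · 3 · 0 · 1 · 2
k=14  3 · 0 · 1 · 3 · 1
2 · 2 · 3 · 1 · 2
1 · 1 · 2 · 2 · 3
2 · 3 · 1 · 3 · 3
2 · 3 · 0 · 1 · 2
k=15  3 · 0 · 1 · 3 · 1
2 · 3 · 3 · 1 · 2
1 · 1 · 2 · 2 · 3
2 · 3 · 1 · 3 · 3
2 · 3 · 0 · 1 · 2
k=16  3 · 1 · 2 · 3 · 1
3 · 1 · 0 · 2 · 2
1 · 2 · 3 · 2 · 3
2 · 3 · 1 · 3 · 3
2 · 3 · 0 · 1 · 2
k=17  3 · 1 · 2 · 3 · 1
3 · 2 · 0 · 2 · 2
1 · 2 · 3 · 2 · 3
2 · 3 · 1 · 3 · 3
2 · 3 · 0 · 1 · 2
k=18  3 · 1 · 2 · 3 · 1
3 · 3 · 0 · 2 · 2
1 · 2 · 3 · 2 · 3
2 · 3 · 1 · 3 · 3
2 · 3 · 0 · 1 · 2
k=19  0 · 3 · 2 · 3 · 1
1 · 1 · 1 · 2 · 2
2 · 3 · 3 · 2 · 3
2 · 3 · 1 · 3 · 3
2 · 3 · 0 · 1 · 2
k=20  0 · 3 · 2 · 3 · 1
1 · 2 · 1 · 2 · 2
2 · 3 · 3 · 2 · 3
2 · 3 · 1 · 3 · 3
2 · 3 · 0 · 1 · 2

50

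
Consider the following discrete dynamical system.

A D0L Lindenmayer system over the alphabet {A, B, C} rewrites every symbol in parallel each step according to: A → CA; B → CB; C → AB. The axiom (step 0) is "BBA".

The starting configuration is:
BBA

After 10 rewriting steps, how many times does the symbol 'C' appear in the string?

1023

k=0  BBA
k=1  CBCBCA
k=2  ABCBABCBABCA
k=3  CACBABCBCACBABCBCACBABCA
k=4  ABCAABCBCACBABCBABCAABCBCACBABCBABCAABCBCACBABCA
k=5  CACBABCACACBABCBABCAABCBCACBABCBCACBABCACACBABCBABCAABCBCACBABCBCACBABCACACBABCBABCAABCBCACBABCA
k=6  ABCAABCBCACBABCAABCAABCBCACBABCBCACBABCACACBABCBABCAABCBCA…CBCACBABCAABCAABCBCACBABCBCACBABCACACBABCBABCAABCBCACBABCA  (len 192)
k=7  CACBABCACACBABCBABCAABCBCACBABCACACBABCACACBABCBABCAABCBCA…CBCACBABCAABCAABCBCACBABCBCACBABCACACBABCBABCAABCBCACBABCA  (len 384)
k=8  ABCAABCBCACBABCAABCAABCBCACBABCBCACBABCACACBABCBABCAABCBCA…CBCACBABCAABCAABCBCACBABCBCACBABCACACBABCBABCAABCBCACBABCA  (len 768)
k=9  CACBABCACACBABCBABCAABCBCACBABCACACBABCACACBABCBABCAABCBCA…CBCACBABCAABCAABCBCACBABCBCACBABCACACBABCBABCAABCBCACBABCA  (len 1536)
k=10  ABCAABCBCACBABCAABCAABCBCACBABCBCACBABCACACBABCBABCAABCBCA…CBCACBABCAABCAABCBCACBABCBCACBABCACACBABCBABCAABCBCACBABCA  (len 3072)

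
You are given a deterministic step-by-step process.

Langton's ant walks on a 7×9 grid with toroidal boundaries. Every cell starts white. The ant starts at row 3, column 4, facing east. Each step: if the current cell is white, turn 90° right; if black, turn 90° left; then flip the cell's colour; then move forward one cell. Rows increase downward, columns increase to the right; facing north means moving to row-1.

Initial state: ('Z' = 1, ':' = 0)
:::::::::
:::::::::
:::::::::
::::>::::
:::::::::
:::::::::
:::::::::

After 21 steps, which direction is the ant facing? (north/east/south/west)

north

gen 0: :::::::::
:::::::::
:::::::::
::::>::::
:::::::::
:::::::::
:::::::::
gen 1: :::::::::
:::::::::
:::::::::
::::Z::::
::::v::::
:::::::::
:::::::::
gen 2: :::::::::
:::::::::
:::::::::
::::Z::::
:::<Z::::
:::::::::
:::::::::
gen 3: :::::::::
:::::::::
:::::::::
:::^Z::::
:::ZZ::::
:::::::::
:::::::::
gen 4: :::::::::
:::::::::
:::::::::
:::Z>::::
:::ZZ::::
:::::::::
:::::::::
gen 5: :::::::::
:::::::::
::::^::::
:::Z:::::
:::ZZ::::
:::::::::
:::::::::
gen 6: :::::::::
:::::::::
::::Z>:::
:::Z:::::
:::ZZ::::
:::::::::
:::::::::
gen 7: :::::::::
:::::::::
::::ZZ:::
:::Z:v:::
:::ZZ::::
:::::::::
:::::::::
gen 8: :::::::::
:::::::::
::::ZZ:::
:::Z<Z:::
:::ZZ::::
:::::::::
:::::::::
gen 9: :::::::::
:::::::::
::::^Z:::
:::ZZZ:::
:::ZZ::::
:::::::::
:::::::::
gen 10: :::::::::
:::::::::
:::<:Z:::
:::ZZZ:::
:::ZZ::::
:::::::::
:::::::::
gen 11: :::::::::
:::^:::::
:::Z:Z:::
:::ZZZ:::
:::ZZ::::
:::::::::
:::::::::
gen 12: :::::::::
:::Z>::::
:::Z:Z:::
:::ZZZ:::
:::ZZ::::
:::::::::
:::::::::
gen 13: :::::::::
:::ZZ::::
:::ZvZ:::
:::ZZZ:::
:::ZZ::::
:::::::::
:::::::::
gen 14: :::::::::
:::ZZ::::
:::<ZZ:::
:::ZZZ:::
:::ZZ::::
:::::::::
:::::::::
gen 15: :::::::::
:::ZZ::::
::::ZZ:::
:::vZZ:::
:::ZZ::::
:::::::::
:::::::::
gen 16: :::::::::
:::ZZ::::
::::ZZ:::
::::>Z:::
:::ZZ::::
:::::::::
:::::::::
gen 17: :::::::::
:::ZZ::::
::::^Z:::
:::::Z:::
:::ZZ::::
:::::::::
:::::::::
gen 18: :::::::::
:::ZZ::::
:::<:Z:::
:::::Z:::
:::ZZ::::
:::::::::
:::::::::
gen 19: :::::::::
:::^Z::::
:::Z:Z:::
:::::Z:::
:::ZZ::::
:::::::::
:::::::::
gen 20: :::::::::
::<:Z::::
:::Z:Z:::
:::::Z:::
:::ZZ::::
:::::::::
:::::::::
gen 21: ::^::::::
::Z:Z::::
:::Z:Z:::
:::::Z:::
:::ZZ::::
:::::::::
:::::::::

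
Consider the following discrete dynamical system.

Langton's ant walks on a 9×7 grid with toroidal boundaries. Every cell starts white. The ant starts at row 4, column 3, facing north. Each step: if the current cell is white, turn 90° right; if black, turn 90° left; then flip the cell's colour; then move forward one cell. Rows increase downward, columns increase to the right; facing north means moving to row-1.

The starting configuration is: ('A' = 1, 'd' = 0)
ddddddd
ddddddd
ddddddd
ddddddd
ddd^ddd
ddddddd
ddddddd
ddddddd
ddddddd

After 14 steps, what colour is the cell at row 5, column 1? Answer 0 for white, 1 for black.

k=0  ddddddd
ddddddd
ddddddd
ddddddd
ddd^ddd
ddddddd
ddddddd
ddddddd
ddddddd
k=1  ddddddd
ddddddd
ddddddd
ddddddd
dddA>dd
ddddddd
ddddddd
ddddddd
ddddddd
k=2  ddddddd
ddddddd
ddddddd
ddddddd
dddAAdd
ddddvdd
ddddddd
ddddddd
ddddddd
k=3  ddddddd
ddddddd
ddddddd
ddddddd
dddAAdd
ddd<Add
ddddddd
ddddddd
ddddddd
k=4  ddddddd
ddddddd
ddddddd
ddddddd
ddd^Add
dddAAdd
ddddddd
ddddddd
ddddddd
k=5  ddddddd
ddddddd
ddddddd
ddddddd
dd<dAdd
dddAAdd
ddddddd
ddddddd
ddddddd
k=6  ddddddd
ddddddd
ddddddd
dd^dddd
ddAdAdd
dddAAdd
ddddddd
ddddddd
ddddddd
k=7  ddddddd
ddddddd
ddddddd
ddA>ddd
ddAdAdd
dddAAdd
ddddddd
ddddddd
ddddddd
k=8  ddddddd
ddddddd
ddddddd
ddAAddd
ddAvAdd
dddAAdd
ddddddd
ddddddd
ddddddd
k=9  ddddddd
ddddddd
ddddddd
ddAAddd
dd<AAdd
dddAAdd
ddddddd
ddddddd
ddddddd
k=10  ddddddd
ddddddd
ddddddd
ddAAddd
dddAAdd
ddvAAdd
ddddddd
ddddddd
ddddddd
k=11  ddddddd
ddddddd
ddddddd
ddAAddd
dddAAdd
d<AAAdd
ddddddd
ddddddd
ddddddd
k=12  ddddddd
ddddddd
ddddddd
ddAAddd
d^dAAdd
dAAAAdd
ddddddd
ddddddd
ddddddd
k=13  ddddddd
ddddddd
ddddddd
ddAAddd
dA>AAdd
dAAAAdd
ddddddd
ddddddd
ddddddd
k=14  ddddddd
ddddddd
ddddddd
ddAAddd
dAAAAdd
dAvAAdd
ddddddd
ddddddd
ddddddd

1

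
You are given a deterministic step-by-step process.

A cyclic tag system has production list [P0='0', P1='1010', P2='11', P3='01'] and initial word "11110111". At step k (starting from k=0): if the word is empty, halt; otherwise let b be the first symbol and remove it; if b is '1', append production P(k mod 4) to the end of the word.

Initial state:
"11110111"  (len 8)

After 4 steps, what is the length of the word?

13

[0] "11110111"  (len 8)
[1] "11101110"  (len 8)
[2] "11011101010"  (len 11)
[3] "101110101011"  (len 12)
[4] "0111010101101"  (len 13)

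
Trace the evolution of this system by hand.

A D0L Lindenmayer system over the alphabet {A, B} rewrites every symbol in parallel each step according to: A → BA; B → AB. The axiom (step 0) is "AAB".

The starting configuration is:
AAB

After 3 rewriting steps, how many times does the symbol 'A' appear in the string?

step 0: AAB
step 1: BABAAB
step 2: ABBAABBABAAB
step 3: BAABABBABAABABBAABBABAAB

12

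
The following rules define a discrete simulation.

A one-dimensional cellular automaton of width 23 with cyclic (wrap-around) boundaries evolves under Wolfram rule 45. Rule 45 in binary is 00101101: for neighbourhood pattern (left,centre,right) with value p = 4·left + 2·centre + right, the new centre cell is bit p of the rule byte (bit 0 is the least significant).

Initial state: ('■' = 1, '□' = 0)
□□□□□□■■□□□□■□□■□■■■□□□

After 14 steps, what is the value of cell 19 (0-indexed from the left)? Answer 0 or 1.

[0] □□□□□□■■□□□□■□□■□■■■□□□
[1] ■■■■■□■□□■■□■□□■■■□□□■■
[2] □□□□□■■□□■□■■□□■□□□■□■□
[3] ■■■■□■□□□■■■□□□■□■□■■■□
[4] ■□□□■■□■□■□□□■□■■■■■□□■
[5] □□■□■□■■■■□■□■■■□□□□□□■
[6] □□■■■■■□□□■■■■□□□■■■■□■
[7] □□■□□□□□■□■□□□□■□■□□□■■
[8] □□■□■■■□■■■□■■□■■■□■□■□
[9] ■□■■■□□■■□□■■□■■□□■■■■□
[10] ■■■□□□□■□□□■□■■□□□■□□□■
[11] □□□□■■□■□■□■■■□□■□■□■□■
[12] □■■□■□■■■■■■□□□□■■■■■■■
[13] ■■□■■■■□□□□□□■■□■□□□□□□
[14] ■□■■□□□□■■■■□■□■■□■■■■□

1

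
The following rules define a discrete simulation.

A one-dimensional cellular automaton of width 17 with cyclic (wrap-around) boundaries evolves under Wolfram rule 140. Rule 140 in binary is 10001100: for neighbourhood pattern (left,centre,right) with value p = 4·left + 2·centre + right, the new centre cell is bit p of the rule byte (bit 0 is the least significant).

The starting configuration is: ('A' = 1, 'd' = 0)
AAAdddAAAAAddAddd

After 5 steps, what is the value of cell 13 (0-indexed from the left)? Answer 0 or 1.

1

[0] AAAdddAAAAAddAddd
[1] AAddddAAAAdddAddd
[2] AdddddAAAddddAddd
[3] AdddddAAdddddAddd
[4] AdddddAddddddAddd
[5] AdddddAddddddAddd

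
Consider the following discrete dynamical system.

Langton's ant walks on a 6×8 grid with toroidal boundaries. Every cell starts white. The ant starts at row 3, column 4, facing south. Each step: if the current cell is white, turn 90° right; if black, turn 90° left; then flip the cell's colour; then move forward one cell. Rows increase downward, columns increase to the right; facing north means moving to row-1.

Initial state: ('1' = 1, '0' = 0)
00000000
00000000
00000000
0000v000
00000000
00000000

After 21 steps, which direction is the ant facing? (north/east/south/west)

east

gen 0: 00000000
00000000
00000000
0000v000
00000000
00000000
gen 1: 00000000
00000000
00000000
000<1000
00000000
00000000
gen 2: 00000000
00000000
000^0000
00011000
00000000
00000000
gen 3: 00000000
00000000
0001>000
00011000
00000000
00000000
gen 4: 00000000
00000000
00011000
0001v000
00000000
00000000
gen 5: 00000000
00000000
00011000
00010>00
00000000
00000000
gen 6: 00000000
00000000
00011000
00010100
00000v00
00000000
gen 7: 00000000
00000000
00011000
00010100
0000<100
00000000
gen 8: 00000000
00000000
00011000
0001^100
00001100
00000000
gen 9: 00000000
00000000
00011000
00011>00
00001100
00000000
gen 10: 00000000
00000000
00011^00
00011000
00001100
00000000
gen 11: 00000000
00000000
000111>0
00011000
00001100
00000000
gen 12: 00000000
00000000
00011110
000110v0
00001100
00000000
gen 13: 00000000
00000000
00011110
00011<10
00001100
00000000
gen 14: 00000000
00000000
00011^10
00011110
00001100
00000000
gen 15: 00000000
00000000
0001<010
00011110
00001100
00000000
gen 16: 00000000
00000000
00010010
0001v110
00001100
00000000
gen 17: 00000000
00000000
00010010
00010>10
00001100
00000000
gen 18: 00000000
00000000
00010^10
00010010
00001100
00000000
gen 19: 00000000
00000000
000101>0
00010010
00001100
00000000
gen 20: 00000000
000000^0
00010100
00010010
00001100
00000000
gen 21: 00000000
0000001>
00010100
00010010
00001100
00000000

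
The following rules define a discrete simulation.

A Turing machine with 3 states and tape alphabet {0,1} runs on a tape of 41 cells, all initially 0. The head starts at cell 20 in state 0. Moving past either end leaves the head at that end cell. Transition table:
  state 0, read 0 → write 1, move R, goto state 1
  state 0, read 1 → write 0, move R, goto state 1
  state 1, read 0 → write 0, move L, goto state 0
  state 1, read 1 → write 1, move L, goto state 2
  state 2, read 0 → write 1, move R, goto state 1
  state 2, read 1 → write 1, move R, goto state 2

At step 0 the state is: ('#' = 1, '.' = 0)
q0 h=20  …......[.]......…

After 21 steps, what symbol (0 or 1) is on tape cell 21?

0

step 0: q0 h=20  …......[.]......…
step 1: q1 h=21  ….....#[.]......…
step 2: q0 h=20  …......[#]......…
step 3: q1 h=21  …......[.]......…
step 4: q0 h=20  …......[.]......…
step 5: q1 h=21  ….....#[.]......…
step 6: q0 h=20  …......[#]......…
step 7: q1 h=21  …......[.]......…
step 8: q0 h=20  …......[.]......…
step 9: q1 h=21  ….....#[.]......…
step 10: q0 h=20  …......[#]......…
step 11: q1 h=21  …......[.]......…
step 12: q0 h=20  …......[.]......…
step 13: q1 h=21  ….....#[.]......…
step 14: q0 h=20  …......[#]......…
step 15: q1 h=21  …......[.]......…
step 16: q0 h=20  …......[.]......…
step 17: q1 h=21  ….....#[.]......…
step 18: q0 h=20  …......[#]......…
step 19: q1 h=21  …......[.]......…
step 20: q0 h=20  …......[.]......…
step 21: q1 h=21  ….....#[.]......…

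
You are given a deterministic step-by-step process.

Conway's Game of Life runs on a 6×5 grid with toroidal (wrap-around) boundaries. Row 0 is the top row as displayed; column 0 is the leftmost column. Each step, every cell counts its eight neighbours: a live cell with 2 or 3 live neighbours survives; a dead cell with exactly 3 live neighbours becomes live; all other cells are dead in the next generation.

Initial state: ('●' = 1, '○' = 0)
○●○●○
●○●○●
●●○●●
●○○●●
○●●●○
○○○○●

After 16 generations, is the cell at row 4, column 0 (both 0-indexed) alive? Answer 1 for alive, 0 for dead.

[0] ○●○●○
●○●○●
●●○●●
●○○●●
○●●●○
○○○○●
[1] ○●●●○
○○○○○
○○○○○
○○○○○
○●●○○
●●○○●
[2] ○●●●●
○○●○○
○○○○○
○○○○○
○●●○○
○○○○●
[3] ●●●○●
○●●○○
○○○○○
○○○○○
○○○○○
○○○○●
[4] ○○●○●
○○●●○
○○○○○
○○○○○
○○○○○
○●○●●
[5] ●●○○●
○○●●○
○○○○○
○○○○○
○○○○○
●○●●●
[6] ○○○○○
●●●●●
○○○○○
○○○○○
○○○●●
○○●●○
[7] ●○○○○
●●●●●
●●●●●
○○○○○
○○●●●
○○●●●
[8] ○○○○○
○○○○○
○○○○○
○○○○○
○○●○●
●●●○○
[9] ○●○○○
○○○○○
○○○○○
○○○○○
●○●●○
●●●●○
[10] ●●○○○
○○○○○
○○○○○
○○○○○
●○○●○
●○○●○
[11] ●●○○●
○○○○○
○○○○○
○○○○○
○○○○○
●○●○○
[12] ●●○○●
●○○○○
○○○○○
○○○○○
○○○○○
●○○○●
[13] ○●○○○
●●○○●
○○○○○
○○○○○
○○○○○
○●○○●
[14] ○●●○●
●●○○○
●○○○○
○○○○○
○○○○○
●○○○○
[15] ○○●○●
○○●○●
●●○○○
○○○○○
○○○○○
●●○○○
[16] ○○●○●
○○●○●
●●○○○
○○○○○
○○○○○
●●○○○

0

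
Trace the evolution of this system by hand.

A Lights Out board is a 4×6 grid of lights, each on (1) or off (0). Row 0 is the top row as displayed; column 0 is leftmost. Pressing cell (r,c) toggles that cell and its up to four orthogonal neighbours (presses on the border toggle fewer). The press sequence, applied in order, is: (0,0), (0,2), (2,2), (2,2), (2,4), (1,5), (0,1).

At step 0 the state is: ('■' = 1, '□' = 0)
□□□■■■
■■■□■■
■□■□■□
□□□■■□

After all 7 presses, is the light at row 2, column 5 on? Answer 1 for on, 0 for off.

step 0: □□□■■■
■■■□■■
■□■□■□
□□□■■□
step 1: ■■□■■■
□■■□■■
■□■□■□
□□□■■□
step 2: ■□■□■■
□■□□■■
■□■□■□
□□□■■□
step 3: ■□■□■■
□■■□■■
■■□■■□
□□■■■□
step 4: ■□■□■■
□■□□■■
■□■□■□
□□□■■□
step 5: ■□■□■■
□■□□□■
■□■■□■
□□□■□□
step 6: ■□■□■□
□■□□■□
■□■■□□
□□□■□□
step 7: □■□□■□
□□□□■□
■□■■□□
□□□■□□

0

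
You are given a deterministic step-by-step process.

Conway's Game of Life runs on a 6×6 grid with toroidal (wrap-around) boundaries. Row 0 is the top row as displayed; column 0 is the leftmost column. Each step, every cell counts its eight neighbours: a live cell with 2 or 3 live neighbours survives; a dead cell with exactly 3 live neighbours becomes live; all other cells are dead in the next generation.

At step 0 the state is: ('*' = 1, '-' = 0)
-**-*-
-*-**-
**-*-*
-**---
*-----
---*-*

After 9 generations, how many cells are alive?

[0] -**-*-
-*-**-
**-*-*
-**---
*-----
---*-*
[1] **---*
------
---*-*
--*--*
***---
******
[2] ---*--
----**
----*-
--****
------
---**-
[3] ---*-*
---***
------
---***
--*--*
---**-
[4] --*--*
---*-*
------
---***
--*--*
--**-*
[5] *-*--*
----*-
---*-*
---***
*-*--*
****-*
[6] --*---
*--**-
---*-*
--**--
------
---*--
[7] --*-*-
--****
-----*
--***-
--**--
------
[8] --*-**
--*--*
-----*
--*-*-
--*-*-
--*---
[9] -**-**
*--*-*
---***
----**
-**---
-**-**

18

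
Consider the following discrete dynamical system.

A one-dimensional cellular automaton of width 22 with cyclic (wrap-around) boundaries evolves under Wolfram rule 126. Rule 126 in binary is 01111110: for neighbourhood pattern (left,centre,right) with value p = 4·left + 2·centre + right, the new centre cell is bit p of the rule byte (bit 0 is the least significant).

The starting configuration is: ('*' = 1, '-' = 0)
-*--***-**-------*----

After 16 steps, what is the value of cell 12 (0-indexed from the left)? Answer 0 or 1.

[0] -*--***-**-------*----
[1] *****-*****-----***---
[2] *---***---**---**-**-*
[3] **-**-**-****-********
[4] -*********--***-------
[5] **-------****-**------
[6] ***-----**--*****----*
[7] --**---******---**--**
[8] *****-**----**-*******
[9] ----*****--*****------
[10] ---**---****---**-----
[11] --****-**--**-****----
[12] -**--**********--**---
[13] ******--------******--
[14] *----**------**----***
[15] **--****----****--**--
[16] *****--**--**--*******

1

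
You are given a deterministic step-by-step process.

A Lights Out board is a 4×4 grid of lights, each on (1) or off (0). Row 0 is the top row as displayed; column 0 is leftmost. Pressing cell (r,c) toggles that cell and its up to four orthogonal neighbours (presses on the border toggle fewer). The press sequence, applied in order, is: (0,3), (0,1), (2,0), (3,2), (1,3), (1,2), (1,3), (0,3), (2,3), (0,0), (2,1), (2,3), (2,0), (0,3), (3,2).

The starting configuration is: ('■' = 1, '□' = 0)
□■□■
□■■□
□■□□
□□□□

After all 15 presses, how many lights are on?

5

0) □■□■
□■■□
□■□□
□□□□
1) □■■□
□■■■
□■□□
□□□□
2) ■□□□
□□■■
□■□□
□□□□
3) ■□□□
■□■■
■□□□
■□□□
4) ■□□□
■□■■
■□■□
■■■■
5) ■□□■
■□□□
■□■■
■■■■
6) ■□■■
■■■■
■□□■
■■■■
7) ■□■□
■■□□
■□□□
■■■■
8) ■□□■
■■□■
■□□□
■■■■
9) ■□□■
■■□□
■□■■
■■■□
10) □■□■
□■□□
■□■■
■■■□
11) □■□■
□□□□
□■□■
■□■□
12) □■□■
□□□■
□■■□
■□■■
13) □■□■
■□□■
■□■□
□□■■
14) □■■□
■□□□
■□■□
□□■■
15) □■■□
■□□□
■□□□
□■□□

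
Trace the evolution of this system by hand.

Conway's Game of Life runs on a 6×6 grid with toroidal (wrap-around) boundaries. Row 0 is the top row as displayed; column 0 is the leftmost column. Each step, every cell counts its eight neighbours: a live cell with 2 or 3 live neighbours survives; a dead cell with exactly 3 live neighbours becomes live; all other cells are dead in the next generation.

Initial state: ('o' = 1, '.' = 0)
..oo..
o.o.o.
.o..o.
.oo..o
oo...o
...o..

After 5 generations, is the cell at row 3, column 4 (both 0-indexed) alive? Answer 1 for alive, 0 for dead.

gen 0: ..oo..
o.o.o.
.o..o.
.oo..o
oo...o
...o..
gen 1: .oo.o.
..o.oo
....o.
..o.oo
.o..oo
oo.oo.
gen 2: ......
.oo.oo
......
o.....
.o....
......
gen 3: ......
......
oo...o
......
......
......
gen 4: ......
o.....
o.....
o.....
......
......
gen 5: ......
......
oo...o
......
......
......

0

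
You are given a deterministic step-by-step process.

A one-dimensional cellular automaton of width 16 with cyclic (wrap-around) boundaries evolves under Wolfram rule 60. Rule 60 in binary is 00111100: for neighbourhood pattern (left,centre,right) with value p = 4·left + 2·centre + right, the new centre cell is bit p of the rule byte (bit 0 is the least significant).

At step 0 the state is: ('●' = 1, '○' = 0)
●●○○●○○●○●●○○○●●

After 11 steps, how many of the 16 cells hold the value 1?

0

0) ●●○○●○○●○●●○○○●●
1) ○○●○●●○●●●○●○○●○
2) ○○●●●○●●○○●●●○●●
3) ●○●○○●●○●○●○○●●○
4) ●●●●○●○●●●●●○●○●
5) ○○○○●●●●○○○○●●●●
6) ●○○○●○○○●○○○●○○○
7) ●●○○●●○○●●○○●●○○
8) ●○●○●○●○●○●○●○●○
9) ●●●●●●●●●●●●●●●●
10) ○○○○○○○○○○○○○○○○
11) ○○○○○○○○○○○○○○○○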